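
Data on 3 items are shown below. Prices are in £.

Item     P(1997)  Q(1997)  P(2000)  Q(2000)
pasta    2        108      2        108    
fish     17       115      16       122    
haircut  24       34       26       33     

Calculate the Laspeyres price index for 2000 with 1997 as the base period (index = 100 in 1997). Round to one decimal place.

Laspeyres price index uses base-period quantities as weights.
ΣP(2000)·Q(1997) = 2×108 + 16×115 + 26×34 = 216 + 1840 + 884 = 2940
ΣP(1997)·Q(1997) = 2×108 + 17×115 + 24×34 = 216 + 1955 + 816 = 2987
Index = 2940 / 2987 × 100 = 98.4265

98.4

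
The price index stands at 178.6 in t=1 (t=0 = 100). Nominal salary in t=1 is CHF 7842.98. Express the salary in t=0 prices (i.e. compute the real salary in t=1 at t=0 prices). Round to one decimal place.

4391.4

Real = Nominal ÷ (Index/100) = 7842.98 ÷ (178.6/100)
     = 7842.98 ÷ 1.786 = 4391.3662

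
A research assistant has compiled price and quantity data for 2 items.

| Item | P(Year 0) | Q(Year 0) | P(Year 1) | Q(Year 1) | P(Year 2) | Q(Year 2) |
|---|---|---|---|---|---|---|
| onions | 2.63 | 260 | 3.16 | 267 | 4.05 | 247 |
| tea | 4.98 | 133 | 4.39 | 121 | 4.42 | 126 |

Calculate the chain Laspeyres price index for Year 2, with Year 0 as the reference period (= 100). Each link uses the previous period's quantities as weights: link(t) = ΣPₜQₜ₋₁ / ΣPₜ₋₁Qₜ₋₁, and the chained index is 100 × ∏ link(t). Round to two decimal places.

Link Year 0→Year 1:
ΣP(Year 1)Q(Year 0) = 3.16×260 + 4.39×133 = 821.6 + 583.87 = 1405.47
ΣP(Year 0)Q(Year 0) = 2.63×260 + 4.98×133 = 683.8 + 662.34 = 1346.14
link = 1405.47/1346.14 = 1.044074
Link Year 1→Year 2:
ΣP(Year 2)Q(Year 1) = 4.05×267 + 4.42×121 = 1081.35 + 534.82 = 1616.17
ΣP(Year 1)Q(Year 1) = 3.16×267 + 4.39×121 = 843.72 + 531.19 = 1374.91
link = 1616.17/1374.91 = 1.175473
Chained index = 100 × 1.044074 × 1.175473 = 122.7281

122.73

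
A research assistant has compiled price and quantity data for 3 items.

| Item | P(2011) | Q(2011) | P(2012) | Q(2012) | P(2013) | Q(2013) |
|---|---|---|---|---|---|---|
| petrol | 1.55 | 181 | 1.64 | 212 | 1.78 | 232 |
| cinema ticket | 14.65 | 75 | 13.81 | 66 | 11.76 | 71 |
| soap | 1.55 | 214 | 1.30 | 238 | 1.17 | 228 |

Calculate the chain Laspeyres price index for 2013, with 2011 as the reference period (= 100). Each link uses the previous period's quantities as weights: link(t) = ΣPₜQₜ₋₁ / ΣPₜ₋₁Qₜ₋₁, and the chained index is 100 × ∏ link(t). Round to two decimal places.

85.95

Link 2011→2012:
ΣP(2012)Q(2011) = 1.64×181 + 13.81×75 + 1.30×214 = 296.84 + 1035.75 + 278.2 = 1610.79
ΣP(2011)Q(2011) = 1.55×181 + 14.65×75 + 1.55×214 = 280.55 + 1098.75 + 331.7 = 1711
link = 1610.79/1711 = 0.941432
Link 2012→2013:
ΣP(2013)Q(2012) = 1.78×212 + 11.76×66 + 1.17×238 = 377.36 + 776.16 + 278.46 = 1431.98
ΣP(2012)Q(2012) = 1.64×212 + 13.81×66 + 1.30×238 = 347.68 + 911.46 + 309.4 = 1568.54
link = 1431.98/1568.54 = 0.912938
Chained index = 100 × 0.941432 × 0.912938 = 85.9469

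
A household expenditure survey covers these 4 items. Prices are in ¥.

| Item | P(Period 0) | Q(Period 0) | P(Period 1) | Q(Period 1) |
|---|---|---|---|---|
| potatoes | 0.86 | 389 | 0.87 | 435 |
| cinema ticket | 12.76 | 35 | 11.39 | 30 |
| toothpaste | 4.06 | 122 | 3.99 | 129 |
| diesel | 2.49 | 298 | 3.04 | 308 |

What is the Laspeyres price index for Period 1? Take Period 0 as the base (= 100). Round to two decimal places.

105.51

Laspeyres price index uses base-period quantities as weights.
ΣP(Period 1)·Q(Period 0) = 0.87×389 + 11.39×35 + 3.99×122 + 3.04×298 = 338.43 + 398.65 + 486.78 + 905.92 = 2129.78
ΣP(Period 0)·Q(Period 0) = 0.86×389 + 12.76×35 + 4.06×122 + 2.49×298 = 334.54 + 446.6 + 495.32 + 742.02 = 2018.48
Index = 2129.78 / 2018.48 × 100 = 105.5141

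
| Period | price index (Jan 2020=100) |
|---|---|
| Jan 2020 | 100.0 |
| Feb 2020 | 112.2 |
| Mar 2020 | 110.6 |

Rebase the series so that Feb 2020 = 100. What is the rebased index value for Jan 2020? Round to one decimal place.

89.1

Rebased(Jan 2020) = 100.0 / 112.2 × 100 = 89.1266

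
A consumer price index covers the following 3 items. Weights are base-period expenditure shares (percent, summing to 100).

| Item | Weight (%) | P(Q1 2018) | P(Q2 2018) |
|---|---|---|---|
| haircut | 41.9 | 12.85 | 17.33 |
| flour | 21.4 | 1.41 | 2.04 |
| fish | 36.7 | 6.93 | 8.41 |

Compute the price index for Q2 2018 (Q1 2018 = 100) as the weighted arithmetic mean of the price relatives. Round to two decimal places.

132.01

haircut: 41.9 × (17.33/12.85) = 41.9 × 1.348638 = 56.5079
flour: 21.4 × (2.04/1.41) = 21.4 × 1.446809 = 30.9617
fish: 36.7 × (8.41/6.93) = 36.7 × 1.213564 = 44.5378
Index = Σ wᵢ·(p₁ᵢ/p₀ᵢ) = 56.5079 + 30.9617 + 44.5378 = 132.0074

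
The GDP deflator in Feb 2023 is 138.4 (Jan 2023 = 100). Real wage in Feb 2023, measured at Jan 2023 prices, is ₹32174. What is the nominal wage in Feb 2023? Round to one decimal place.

44528.8

Nominal = Real × (Index/100) = 32174 × (138.4/100)
        = 32174 × 1.384 = 44528.8160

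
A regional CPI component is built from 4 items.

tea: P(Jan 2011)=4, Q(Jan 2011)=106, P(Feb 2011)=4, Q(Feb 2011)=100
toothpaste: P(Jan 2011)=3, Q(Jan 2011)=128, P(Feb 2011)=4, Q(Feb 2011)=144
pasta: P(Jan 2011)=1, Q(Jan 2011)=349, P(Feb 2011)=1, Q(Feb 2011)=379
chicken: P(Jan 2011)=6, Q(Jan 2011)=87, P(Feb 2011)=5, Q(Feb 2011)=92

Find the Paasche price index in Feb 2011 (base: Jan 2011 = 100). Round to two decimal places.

102.95

Paasche price index uses current-period quantities as weights.
ΣP(Feb 2011)·Q(Feb 2011) = 4×100 + 4×144 + 1×379 + 5×92 = 400 + 576 + 379 + 460 = 1815
ΣP(Jan 2011)·Q(Feb 2011) = 4×100 + 3×144 + 1×379 + 6×92 = 400 + 432 + 379 + 552 = 1763
Index = 1815 / 1763 × 100 = 102.9495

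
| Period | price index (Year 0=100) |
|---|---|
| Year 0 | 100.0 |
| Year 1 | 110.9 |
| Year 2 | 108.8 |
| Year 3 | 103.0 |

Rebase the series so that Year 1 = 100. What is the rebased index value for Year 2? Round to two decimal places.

Rebased(Year 2) = 108.8 / 110.9 × 100 = 98.1064

98.11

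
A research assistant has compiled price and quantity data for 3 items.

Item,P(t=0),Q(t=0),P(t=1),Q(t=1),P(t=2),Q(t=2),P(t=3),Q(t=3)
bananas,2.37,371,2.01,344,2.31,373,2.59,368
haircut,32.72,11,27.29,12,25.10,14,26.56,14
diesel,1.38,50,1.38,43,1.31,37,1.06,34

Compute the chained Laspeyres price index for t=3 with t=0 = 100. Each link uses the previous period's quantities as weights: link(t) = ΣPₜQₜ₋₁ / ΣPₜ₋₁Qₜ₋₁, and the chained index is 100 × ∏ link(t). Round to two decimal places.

Link t=0→t=1:
ΣP(t=1)Q(t=0) = 2.01×371 + 27.29×11 + 1.38×50 = 745.71 + 300.19 + 69 = 1114.9
ΣP(t=0)Q(t=0) = 2.37×371 + 32.72×11 + 1.38×50 = 879.27 + 359.92 + 69 = 1308.19
link = 1114.9/1308.19 = 0.852246
Link t=1→t=2:
ΣP(t=2)Q(t=1) = 2.31×344 + 25.10×12 + 1.31×43 = 794.64 + 301.2 + 56.33 = 1152.17
ΣP(t=1)Q(t=1) = 2.01×344 + 27.29×12 + 1.38×43 = 691.44 + 327.48 + 59.34 = 1078.26
link = 1152.17/1078.26 = 1.068546
Link t=2→t=3:
ΣP(t=3)Q(t=2) = 2.59×373 + 26.56×14 + 1.06×37 = 966.07 + 371.84 + 39.22 = 1377.13
ΣP(t=2)Q(t=2) = 2.31×373 + 25.10×14 + 1.31×37 = 861.63 + 351.4 + 48.47 = 1261.5
link = 1377.13/1261.5 = 1.091661
Chained index = 100 × 0.852246 × 1.068546 × 1.091661 = 99.4136

99.41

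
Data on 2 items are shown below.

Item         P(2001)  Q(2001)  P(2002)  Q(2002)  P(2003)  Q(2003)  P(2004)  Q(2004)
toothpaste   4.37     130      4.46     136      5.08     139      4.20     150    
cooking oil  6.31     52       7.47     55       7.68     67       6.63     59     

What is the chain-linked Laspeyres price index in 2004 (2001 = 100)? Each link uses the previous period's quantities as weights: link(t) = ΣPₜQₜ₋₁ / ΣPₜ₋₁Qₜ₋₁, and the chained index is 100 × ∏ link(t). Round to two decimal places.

Link 2001→2002:
ΣP(2002)Q(2001) = 4.46×130 + 7.47×52 = 579.8 + 388.44 = 968.24
ΣP(2001)Q(2001) = 4.37×130 + 6.31×52 = 568.1 + 328.12 = 896.22
link = 968.24/896.22 = 1.080360
Link 2002→2003:
ΣP(2003)Q(2002) = 5.08×136 + 7.68×55 = 690.88 + 422.4 = 1113.28
ΣP(2002)Q(2002) = 4.46×136 + 7.47×55 = 606.56 + 410.85 = 1017.41
link = 1113.28/1017.41 = 1.094229
Link 2003→2004:
ΣP(2004)Q(2003) = 4.20×139 + 6.63×67 = 583.8 + 444.21 = 1028.01
ΣP(2003)Q(2003) = 5.08×139 + 7.68×67 = 706.12 + 514.56 = 1220.68
link = 1028.01/1220.68 = 0.842162
Chained index = 100 × 1.080360 × 1.094229 × 0.842162 = 99.5571

99.56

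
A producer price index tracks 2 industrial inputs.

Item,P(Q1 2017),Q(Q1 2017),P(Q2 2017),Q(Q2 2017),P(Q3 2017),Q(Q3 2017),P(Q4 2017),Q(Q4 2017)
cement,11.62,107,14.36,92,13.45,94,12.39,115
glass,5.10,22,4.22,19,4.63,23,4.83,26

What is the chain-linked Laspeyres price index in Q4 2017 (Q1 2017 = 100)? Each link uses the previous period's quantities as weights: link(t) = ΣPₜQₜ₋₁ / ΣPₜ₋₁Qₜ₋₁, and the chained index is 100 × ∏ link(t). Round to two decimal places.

Link Q1 2017→Q2 2017:
ΣP(Q2 2017)Q(Q1 2017) = 14.36×107 + 4.22×22 = 1536.52 + 92.84 = 1629.36
ΣP(Q1 2017)Q(Q1 2017) = 11.62×107 + 5.10×22 = 1243.34 + 112.2 = 1355.54
link = 1629.36/1355.54 = 1.202001
Link Q2 2017→Q3 2017:
ΣP(Q3 2017)Q(Q2 2017) = 13.45×92 + 4.63×19 = 1237.4 + 87.97 = 1325.37
ΣP(Q2 2017)Q(Q2 2017) = 14.36×92 + 4.22×19 = 1321.12 + 80.18 = 1401.3
link = 1325.37/1401.3 = 0.945815
Link Q3 2017→Q4 2017:
ΣP(Q4 2017)Q(Q3 2017) = 12.39×94 + 4.83×23 = 1164.66 + 111.09 = 1275.75
ΣP(Q3 2017)Q(Q3 2017) = 13.45×94 + 4.63×23 = 1264.3 + 106.49 = 1370.79
link = 1275.75/1370.79 = 0.930668
Chained index = 100 × 1.202001 × 0.945815 × 0.930668 = 105.8048

105.80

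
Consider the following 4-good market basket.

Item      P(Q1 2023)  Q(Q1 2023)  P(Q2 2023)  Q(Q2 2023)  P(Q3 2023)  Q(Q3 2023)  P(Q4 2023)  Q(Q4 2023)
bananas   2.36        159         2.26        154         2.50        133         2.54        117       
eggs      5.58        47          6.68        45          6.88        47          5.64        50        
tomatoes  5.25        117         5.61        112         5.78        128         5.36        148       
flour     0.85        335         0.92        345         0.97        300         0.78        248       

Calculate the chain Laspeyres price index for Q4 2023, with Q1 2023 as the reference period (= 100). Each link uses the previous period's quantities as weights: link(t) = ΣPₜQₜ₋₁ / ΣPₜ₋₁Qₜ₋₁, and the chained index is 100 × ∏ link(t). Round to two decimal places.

Link Q1 2023→Q2 2023:
ΣP(Q2 2023)Q(Q1 2023) = 2.26×159 + 6.68×47 + 5.61×117 + 0.92×335 = 359.34 + 313.96 + 656.37 + 308.2 = 1637.87
ΣP(Q1 2023)Q(Q1 2023) = 2.36×159 + 5.58×47 + 5.25×117 + 0.85×335 = 375.24 + 262.26 + 614.25 + 284.75 = 1536.5
link = 1637.87/1536.5 = 1.065975
Link Q2 2023→Q3 2023:
ΣP(Q3 2023)Q(Q2 2023) = 2.50×154 + 6.88×45 + 5.78×112 + 0.97×345 = 385 + 309.6 + 647.36 + 334.65 = 1676.61
ΣP(Q2 2023)Q(Q2 2023) = 2.26×154 + 6.68×45 + 5.61×112 + 0.92×345 = 348.04 + 300.6 + 628.32 + 317.4 = 1594.36
link = 1676.61/1594.36 = 1.051588
Link Q3 2023→Q4 2023:
ΣP(Q4 2023)Q(Q3 2023) = 2.54×133 + 5.64×47 + 5.36×128 + 0.78×300 = 337.82 + 265.08 + 686.08 + 234 = 1522.98
ΣP(Q3 2023)Q(Q3 2023) = 2.50×133 + 6.88×47 + 5.78×128 + 0.97×300 = 332.5 + 323.36 + 739.84 + 291 = 1686.7
link = 1522.98/1686.7 = 0.902935
Chained index = 100 × 1.065975 × 1.051588 × 0.902935 = 101.2159

101.22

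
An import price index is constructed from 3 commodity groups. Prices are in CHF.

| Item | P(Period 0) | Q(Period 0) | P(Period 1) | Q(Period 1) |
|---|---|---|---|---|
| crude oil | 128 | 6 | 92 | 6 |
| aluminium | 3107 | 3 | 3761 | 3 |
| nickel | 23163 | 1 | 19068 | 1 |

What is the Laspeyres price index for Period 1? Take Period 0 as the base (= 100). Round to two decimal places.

Laspeyres price index uses base-period quantities as weights.
ΣP(Period 1)·Q(Period 0) = 92×6 + 3761×3 + 19068×1 = 552 + 11283 + 19068 = 30903
ΣP(Period 0)·Q(Period 0) = 128×6 + 3107×3 + 23163×1 = 768 + 9321 + 23163 = 33252
Index = 30903 / 33252 × 100 = 92.9358

92.94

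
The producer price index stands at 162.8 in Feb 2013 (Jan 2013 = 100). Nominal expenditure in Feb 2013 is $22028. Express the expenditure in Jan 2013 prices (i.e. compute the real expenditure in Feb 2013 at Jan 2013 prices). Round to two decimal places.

13530.71

Real = Nominal ÷ (Index/100) = 22028 ÷ (162.8/100)
     = 22028 ÷ 1.628 = 13530.7125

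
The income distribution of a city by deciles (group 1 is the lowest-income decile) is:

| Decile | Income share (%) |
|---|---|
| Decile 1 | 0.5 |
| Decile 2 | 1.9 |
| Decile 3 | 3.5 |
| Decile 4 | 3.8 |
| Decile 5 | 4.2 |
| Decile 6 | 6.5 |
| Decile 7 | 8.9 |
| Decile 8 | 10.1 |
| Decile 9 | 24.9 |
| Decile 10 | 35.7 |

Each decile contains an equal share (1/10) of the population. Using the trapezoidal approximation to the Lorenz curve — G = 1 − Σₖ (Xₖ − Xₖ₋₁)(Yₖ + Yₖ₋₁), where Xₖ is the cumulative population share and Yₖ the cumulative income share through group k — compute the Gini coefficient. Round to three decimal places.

Cumulative income shares Yₖ: 0.0050, 0.0240, 0.0590, 0.0970, 0.1390, 0.2040, 0.2930, 0.3940, 0.6430, 1.0000
Σ (Xₖ−Xₖ₋₁)(Yₖ+Yₖ₋₁) = (1/10)(0.0050+0.0000) + (1/10)(0.0240+0.0050) + (1/10)(0.0590+0.0240) + (1/10)(0.0970+0.0590) + (1/10)(0.1390+0.0970) + (1/10)(0.2040+0.1390) + (1/10)(0.2930+0.2040) + (1/10)(0.3940+0.2930) + (1/10)(0.6430+0.3940) + (1/10)(1.0000+0.6430)
  = 0.0005 + 0.0029 + 0.0083 + 0.0156 + 0.0236 + 0.0343 + 0.0497 + 0.0687 + 0.1037 + 0.1643 = 0.4716
G = 1 − 0.4716 = 0.5284

0.528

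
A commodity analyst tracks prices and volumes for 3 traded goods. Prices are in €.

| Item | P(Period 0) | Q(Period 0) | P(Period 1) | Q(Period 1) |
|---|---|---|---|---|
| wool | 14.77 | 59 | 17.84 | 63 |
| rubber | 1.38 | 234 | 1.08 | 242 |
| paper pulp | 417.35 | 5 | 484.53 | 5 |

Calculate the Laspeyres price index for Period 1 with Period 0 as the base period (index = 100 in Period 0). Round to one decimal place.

Laspeyres price index uses base-period quantities as weights.
ΣP(Period 1)·Q(Period 0) = 17.84×59 + 1.08×234 + 484.53×5 = 1052.56 + 252.72 + 2422.65 = 3727.93
ΣP(Period 0)·Q(Period 0) = 14.77×59 + 1.38×234 + 417.35×5 = 871.43 + 322.92 + 2086.75 = 3281.1
Index = 3727.93 / 3281.1 × 100 = 113.6183

113.6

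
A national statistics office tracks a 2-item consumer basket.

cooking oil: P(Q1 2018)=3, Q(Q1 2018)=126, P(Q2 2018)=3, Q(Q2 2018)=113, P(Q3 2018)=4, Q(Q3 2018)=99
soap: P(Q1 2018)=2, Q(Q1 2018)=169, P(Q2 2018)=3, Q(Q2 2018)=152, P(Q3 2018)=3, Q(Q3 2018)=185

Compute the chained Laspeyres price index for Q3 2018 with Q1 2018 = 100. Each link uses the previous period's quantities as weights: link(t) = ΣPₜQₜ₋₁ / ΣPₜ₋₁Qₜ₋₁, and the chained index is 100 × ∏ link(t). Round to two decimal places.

141.17

Link Q1 2018→Q2 2018:
ΣP(Q2 2018)Q(Q1 2018) = 3×126 + 3×169 = 378 + 507 = 885
ΣP(Q1 2018)Q(Q1 2018) = 3×126 + 2×169 = 378 + 338 = 716
link = 885/716 = 1.236034
Link Q2 2018→Q3 2018:
ΣP(Q3 2018)Q(Q2 2018) = 4×113 + 3×152 = 452 + 456 = 908
ΣP(Q2 2018)Q(Q2 2018) = 3×113 + 3×152 = 339 + 456 = 795
link = 908/795 = 1.142138
Chained index = 100 × 1.236034 × 1.142138 = 141.1721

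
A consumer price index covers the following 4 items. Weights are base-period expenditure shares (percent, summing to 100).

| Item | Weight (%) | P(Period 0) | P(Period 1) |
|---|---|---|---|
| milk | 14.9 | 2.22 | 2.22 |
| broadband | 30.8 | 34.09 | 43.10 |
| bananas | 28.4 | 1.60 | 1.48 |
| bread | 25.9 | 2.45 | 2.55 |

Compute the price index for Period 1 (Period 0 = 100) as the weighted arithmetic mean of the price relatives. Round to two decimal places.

milk: 14.9 × (2.22/2.22) = 14.9 × 1.000000 = 14.9000
broadband: 30.8 × (43.10/34.09) = 30.8 × 1.264300 = 38.9405
bananas: 28.4 × (1.48/1.60) = 28.4 × 0.925000 = 26.2700
bread: 25.9 × (2.55/2.45) = 25.9 × 1.040816 = 26.9571
Index = Σ wᵢ·(p₁ᵢ/p₀ᵢ) = 14.9000 + 38.9405 + 26.2700 + 26.9571 = 107.0676

107.07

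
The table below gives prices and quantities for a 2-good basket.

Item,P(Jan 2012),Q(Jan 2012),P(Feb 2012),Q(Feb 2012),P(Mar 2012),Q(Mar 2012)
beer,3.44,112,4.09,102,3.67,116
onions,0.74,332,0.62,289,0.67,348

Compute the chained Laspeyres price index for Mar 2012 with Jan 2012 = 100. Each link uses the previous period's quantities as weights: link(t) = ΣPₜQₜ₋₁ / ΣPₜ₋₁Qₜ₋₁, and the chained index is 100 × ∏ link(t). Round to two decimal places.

Link Jan 2012→Feb 2012:
ΣP(Feb 2012)Q(Jan 2012) = 4.09×112 + 0.62×332 = 458.08 + 205.84 = 663.92
ΣP(Jan 2012)Q(Jan 2012) = 3.44×112 + 0.74×332 = 385.28 + 245.68 = 630.96
link = 663.92/630.96 = 1.052238
Link Feb 2012→Mar 2012:
ΣP(Mar 2012)Q(Feb 2012) = 3.67×102 + 0.67×289 = 374.34 + 193.63 = 567.97
ΣP(Feb 2012)Q(Feb 2012) = 4.09×102 + 0.62×289 = 417.18 + 179.18 = 596.36
link = 567.97/596.36 = 0.952395
Chained index = 100 × 1.052238 × 0.952395 = 100.2146

100.21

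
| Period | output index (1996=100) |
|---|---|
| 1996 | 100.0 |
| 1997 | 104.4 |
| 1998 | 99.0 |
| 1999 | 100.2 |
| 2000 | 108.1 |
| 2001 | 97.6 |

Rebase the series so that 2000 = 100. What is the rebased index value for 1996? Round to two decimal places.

92.51

Rebased(1996) = 100.0 / 108.1 × 100 = 92.5069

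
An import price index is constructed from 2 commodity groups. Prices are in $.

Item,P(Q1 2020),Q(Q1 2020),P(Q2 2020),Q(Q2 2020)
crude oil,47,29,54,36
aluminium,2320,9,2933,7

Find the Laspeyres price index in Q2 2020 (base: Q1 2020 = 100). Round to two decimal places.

Laspeyres price index uses base-period quantities as weights.
ΣP(Q2 2020)·Q(Q1 2020) = 54×29 + 2933×9 = 1566 + 26397 = 27963
ΣP(Q1 2020)·Q(Q1 2020) = 47×29 + 2320×9 = 1363 + 20880 = 22243
Index = 27963 / 22243 × 100 = 125.7160

125.72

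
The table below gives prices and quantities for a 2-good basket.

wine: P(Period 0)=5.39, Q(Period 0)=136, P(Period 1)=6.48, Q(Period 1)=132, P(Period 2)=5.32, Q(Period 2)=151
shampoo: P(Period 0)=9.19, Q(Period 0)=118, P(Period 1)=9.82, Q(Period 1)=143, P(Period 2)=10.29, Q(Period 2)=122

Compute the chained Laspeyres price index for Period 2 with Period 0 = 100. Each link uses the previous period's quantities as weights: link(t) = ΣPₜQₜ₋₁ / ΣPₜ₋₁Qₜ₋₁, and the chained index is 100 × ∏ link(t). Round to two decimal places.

107.98

Link Period 0→Period 1:
ΣP(Period 1)Q(Period 0) = 6.48×136 + 9.82×118 = 881.28 + 1158.76 = 2040.04
ΣP(Period 0)Q(Period 0) = 5.39×136 + 9.19×118 = 733.04 + 1084.42 = 1817.46
link = 2040.04/1817.46 = 1.122468
Link Period 1→Period 2:
ΣP(Period 2)Q(Period 1) = 5.32×132 + 10.29×143 = 702.24 + 1471.47 = 2173.71
ΣP(Period 1)Q(Period 1) = 6.48×132 + 9.82×143 = 855.36 + 1404.26 = 2259.62
link = 2173.71/2259.62 = 0.961980
Chained index = 100 × 1.122468 × 0.961980 = 107.9792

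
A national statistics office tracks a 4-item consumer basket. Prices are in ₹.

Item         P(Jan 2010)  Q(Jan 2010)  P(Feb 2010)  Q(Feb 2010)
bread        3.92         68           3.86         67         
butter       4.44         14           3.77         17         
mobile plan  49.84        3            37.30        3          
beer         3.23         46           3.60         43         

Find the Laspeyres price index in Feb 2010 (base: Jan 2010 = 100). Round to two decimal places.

94.57

Laspeyres price index uses base-period quantities as weights.
ΣP(Feb 2010)·Q(Jan 2010) = 3.86×68 + 3.77×14 + 37.30×3 + 3.60×46 = 262.48 + 52.78 + 111.9 + 165.6 = 592.76
ΣP(Jan 2010)·Q(Jan 2010) = 3.92×68 + 4.44×14 + 49.84×3 + 3.23×46 = 266.56 + 62.16 + 149.52 + 148.58 = 626.82
Index = 592.76 / 626.82 × 100 = 94.5662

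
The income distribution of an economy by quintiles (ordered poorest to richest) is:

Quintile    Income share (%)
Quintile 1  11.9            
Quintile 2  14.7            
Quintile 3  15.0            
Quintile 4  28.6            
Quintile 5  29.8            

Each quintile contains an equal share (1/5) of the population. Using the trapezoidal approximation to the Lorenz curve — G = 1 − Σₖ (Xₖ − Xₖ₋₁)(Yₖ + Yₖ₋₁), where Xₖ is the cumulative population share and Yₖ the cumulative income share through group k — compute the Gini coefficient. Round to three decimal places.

Cumulative income shares Yₖ: 0.1190, 0.2660, 0.4160, 0.7020, 1.0000
Σ (Xₖ−Xₖ₋₁)(Yₖ+Yₖ₋₁) = (1/5)(0.1190+0.0000) + (1/5)(0.2660+0.1190) + (1/5)(0.4160+0.2660) + (1/5)(0.7020+0.4160) + (1/5)(1.0000+0.7020)
  = 0.0238 + 0.0770 + 0.1364 + 0.2236 + 0.3404 = 0.8012
G = 1 − 0.8012 = 0.1988

0.199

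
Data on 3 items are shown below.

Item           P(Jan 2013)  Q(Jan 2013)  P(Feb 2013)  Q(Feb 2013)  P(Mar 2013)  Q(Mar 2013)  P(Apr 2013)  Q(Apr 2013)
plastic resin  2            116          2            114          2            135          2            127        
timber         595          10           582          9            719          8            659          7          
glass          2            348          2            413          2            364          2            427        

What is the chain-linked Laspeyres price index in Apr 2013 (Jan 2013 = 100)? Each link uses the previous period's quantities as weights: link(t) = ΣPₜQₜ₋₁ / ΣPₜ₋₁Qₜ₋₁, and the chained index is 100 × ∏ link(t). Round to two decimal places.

Link Jan 2013→Feb 2013:
ΣP(Feb 2013)Q(Jan 2013) = 2×116 + 582×10 + 2×348 = 232 + 5820 + 696 = 6748
ΣP(Jan 2013)Q(Jan 2013) = 2×116 + 595×10 + 2×348 = 232 + 5950 + 696 = 6878
link = 6748/6878 = 0.981099
Link Feb 2013→Mar 2013:
ΣP(Mar 2013)Q(Feb 2013) = 2×114 + 719×9 + 2×413 = 228 + 6471 + 826 = 7525
ΣP(Feb 2013)Q(Feb 2013) = 2×114 + 582×9 + 2×413 = 228 + 5238 + 826 = 6292
link = 7525/6292 = 1.195963
Link Mar 2013→Apr 2013:
ΣP(Apr 2013)Q(Mar 2013) = 2×135 + 659×8 + 2×364 = 270 + 5272 + 728 = 6270
ΣP(Mar 2013)Q(Mar 2013) = 2×135 + 719×8 + 2×364 = 270 + 5752 + 728 = 6750
link = 6270/6750 = 0.928889
Chained index = 100 × 0.981099 × 1.195963 × 0.928889 = 108.9920

108.99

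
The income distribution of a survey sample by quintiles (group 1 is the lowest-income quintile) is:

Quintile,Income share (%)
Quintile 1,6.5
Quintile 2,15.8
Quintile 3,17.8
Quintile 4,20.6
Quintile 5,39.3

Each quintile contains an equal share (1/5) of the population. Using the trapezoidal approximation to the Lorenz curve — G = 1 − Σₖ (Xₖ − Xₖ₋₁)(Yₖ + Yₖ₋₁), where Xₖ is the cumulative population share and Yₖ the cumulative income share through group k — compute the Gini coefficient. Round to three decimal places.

0.282

Cumulative income shares Yₖ: 0.0650, 0.2230, 0.4010, 0.6070, 1.0000
Σ (Xₖ−Xₖ₋₁)(Yₖ+Yₖ₋₁) = (1/5)(0.0650+0.0000) + (1/5)(0.2230+0.0650) + (1/5)(0.4010+0.2230) + (1/5)(0.6070+0.4010) + (1/5)(1.0000+0.6070)
  = 0.0130 + 0.0576 + 0.1248 + 0.2016 + 0.3214 = 0.7184
G = 1 − 0.7184 = 0.2816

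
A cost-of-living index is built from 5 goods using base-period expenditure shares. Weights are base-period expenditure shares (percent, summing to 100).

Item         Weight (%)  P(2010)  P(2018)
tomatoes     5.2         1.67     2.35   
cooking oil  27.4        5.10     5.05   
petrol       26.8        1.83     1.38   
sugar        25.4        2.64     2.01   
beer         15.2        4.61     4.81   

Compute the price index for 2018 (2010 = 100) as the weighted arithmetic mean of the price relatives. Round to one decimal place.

89.9

tomatoes: 5.2 × (2.35/1.67) = 5.2 × 1.407186 = 7.3174
cooking oil: 27.4 × (5.05/5.10) = 27.4 × 0.990196 = 27.1314
petrol: 26.8 × (1.38/1.83) = 26.8 × 0.754098 = 20.2098
sugar: 25.4 × (2.01/2.64) = 25.4 × 0.761364 = 19.3386
beer: 15.2 × (4.81/4.61) = 15.2 × 1.043384 = 15.8594
Index = Σ wᵢ·(p₁ᵢ/p₀ᵢ) = 7.3174 + 27.1314 + 20.2098 + 19.3386 + 15.8594 = 89.8566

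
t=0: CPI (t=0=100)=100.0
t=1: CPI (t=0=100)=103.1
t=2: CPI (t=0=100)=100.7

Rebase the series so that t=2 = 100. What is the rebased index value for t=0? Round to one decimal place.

99.3

Rebased(t=0) = 100.0 / 100.7 × 100 = 99.3049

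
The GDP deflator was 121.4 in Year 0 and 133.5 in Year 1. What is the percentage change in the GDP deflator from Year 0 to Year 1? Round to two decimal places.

Change = (133.5 − 121.4) / 121.4 × 100
       = 12.1 / 121.4 × 100 = 9.9671%

9.97%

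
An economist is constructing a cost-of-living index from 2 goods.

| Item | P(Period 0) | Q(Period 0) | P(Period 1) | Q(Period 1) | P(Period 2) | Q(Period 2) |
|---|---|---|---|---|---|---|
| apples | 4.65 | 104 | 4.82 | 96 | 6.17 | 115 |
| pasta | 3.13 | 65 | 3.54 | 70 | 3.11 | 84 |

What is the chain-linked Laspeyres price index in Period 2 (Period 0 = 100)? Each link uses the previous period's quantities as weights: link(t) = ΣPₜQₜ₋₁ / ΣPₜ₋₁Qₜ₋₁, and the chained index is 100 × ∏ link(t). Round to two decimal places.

Link Period 0→Period 1:
ΣP(Period 1)Q(Period 0) = 4.82×104 + 3.54×65 = 501.28 + 230.1 = 731.38
ΣP(Period 0)Q(Period 0) = 4.65×104 + 3.13×65 = 483.6 + 203.45 = 687.05
link = 731.38/687.05 = 1.064522
Link Period 1→Period 2:
ΣP(Period 2)Q(Period 1) = 6.17×96 + 3.11×70 = 592.32 + 217.7 = 810.02
ΣP(Period 1)Q(Period 1) = 4.82×96 + 3.54×70 = 462.72 + 247.8 = 710.52
link = 810.02/710.52 = 1.140038
Chained index = 100 × 1.064522 × 1.140038 = 121.3596

121.36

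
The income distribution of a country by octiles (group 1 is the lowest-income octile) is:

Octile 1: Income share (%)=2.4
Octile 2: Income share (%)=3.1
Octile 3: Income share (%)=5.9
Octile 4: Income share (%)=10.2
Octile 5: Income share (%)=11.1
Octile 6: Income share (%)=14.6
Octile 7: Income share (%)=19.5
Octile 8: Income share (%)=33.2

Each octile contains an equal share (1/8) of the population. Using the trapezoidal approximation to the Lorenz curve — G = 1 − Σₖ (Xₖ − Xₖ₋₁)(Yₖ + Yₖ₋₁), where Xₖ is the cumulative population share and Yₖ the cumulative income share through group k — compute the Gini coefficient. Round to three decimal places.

0.406

Cumulative income shares Yₖ: 0.0240, 0.0550, 0.1140, 0.2160, 0.3270, 0.4730, 0.6680, 1.0000
Σ (Xₖ−Xₖ₋₁)(Yₖ+Yₖ₋₁) = (1/8)(0.0240+0.0000) + (1/8)(0.0550+0.0240) + (1/8)(0.1140+0.0550) + (1/8)(0.2160+0.1140) + (1/8)(0.3270+0.2160) + (1/8)(0.4730+0.3270) + (1/8)(0.6680+0.4730) + (1/8)(1.0000+0.6680)
  = 0.0030 + 0.0099 + 0.0211 + 0.0413 + 0.0679 + 0.1000 + 0.1426 + 0.2085 = 0.5943
G = 1 − 0.5943 = 0.4057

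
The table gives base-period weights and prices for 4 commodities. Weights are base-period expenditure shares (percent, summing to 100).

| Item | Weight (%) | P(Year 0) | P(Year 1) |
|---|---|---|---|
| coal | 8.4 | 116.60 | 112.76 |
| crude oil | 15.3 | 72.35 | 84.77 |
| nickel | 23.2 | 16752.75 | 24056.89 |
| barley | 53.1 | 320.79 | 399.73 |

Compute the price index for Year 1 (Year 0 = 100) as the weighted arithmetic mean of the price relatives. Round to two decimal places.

125.53

coal: 8.4 × (112.76/116.60) = 8.4 × 0.967067 = 8.1234
crude oil: 15.3 × (84.77/72.35) = 15.3 × 1.171666 = 17.9265
nickel: 23.2 × (24056.89/16752.75) = 23.2 × 1.435996 = 33.3151
barley: 53.1 × (399.73/320.79) = 53.1 × 1.246080 = 66.1668
Index = Σ wᵢ·(p₁ᵢ/p₀ᵢ) = 8.1234 + 17.9265 + 33.3151 + 66.1668 = 125.5318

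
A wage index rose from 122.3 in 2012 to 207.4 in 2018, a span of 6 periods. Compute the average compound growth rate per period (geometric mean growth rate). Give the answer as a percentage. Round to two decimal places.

9.20%

Growth factor = (207.4/122.3)^(1/6) = (1.695830)^(1/6) = 1.092019
Growth rate = 1.092019 − 1 = 0.092019 = 9.2019%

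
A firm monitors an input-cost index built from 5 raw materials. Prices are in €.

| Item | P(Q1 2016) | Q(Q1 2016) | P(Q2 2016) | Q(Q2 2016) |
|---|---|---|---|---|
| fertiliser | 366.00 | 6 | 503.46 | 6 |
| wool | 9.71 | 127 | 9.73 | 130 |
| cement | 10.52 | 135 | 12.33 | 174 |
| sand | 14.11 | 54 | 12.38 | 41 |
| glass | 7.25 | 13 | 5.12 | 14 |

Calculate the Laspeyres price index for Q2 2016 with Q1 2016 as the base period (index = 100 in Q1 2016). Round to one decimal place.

116.7

Laspeyres price index uses base-period quantities as weights.
ΣP(Q2 2016)·Q(Q1 2016) = 503.46×6 + 9.73×127 + 12.33×135 + 12.38×54 + 5.12×13 = 3020.76 + 1235.71 + 1664.55 + 668.52 + 66.56 = 6656.1
ΣP(Q1 2016)·Q(Q1 2016) = 366.00×6 + 9.71×127 + 10.52×135 + 14.11×54 + 7.25×13 = 2196 + 1233.17 + 1420.2 + 761.94 + 94.25 = 5705.56
Index = 6656.1 / 5705.56 × 100 = 116.6599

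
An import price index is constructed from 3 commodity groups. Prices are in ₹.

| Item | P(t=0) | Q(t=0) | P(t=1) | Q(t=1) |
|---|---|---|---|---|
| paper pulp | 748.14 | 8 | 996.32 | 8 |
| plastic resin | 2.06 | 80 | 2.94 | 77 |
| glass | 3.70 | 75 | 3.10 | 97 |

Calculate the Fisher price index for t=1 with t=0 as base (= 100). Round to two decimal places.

Laspeyres component (base-period weights):
ΣP(t=1)Q(t=0) = 996.32×8 + 2.94×80 + 3.10×75 = 7970.56 + 235.2 + 232.5 = 8438.26
ΣP(t=0)Q(t=0) = 748.14×8 + 2.06×80 + 3.70×75 = 5985.12 + 164.8 + 277.5 = 6427.42
L = 8438.26 / 6427.42 × 100 = 131.2853
Paasche component (current-period weights):
ΣP(t=1)Q(t=1) = 996.32×8 + 2.94×77 + 3.10×97 = 7970.56 + 226.38 + 300.7 = 8497.64
ΣP(t=0)Q(t=1) = 748.14×8 + 2.06×77 + 3.70×97 = 5985.12 + 158.62 + 358.9 = 6502.64
P = 8497.64 / 6502.64 × 100 = 130.6798
Fisher = √(L × P) = √(131.2853 × 130.6798) = 130.9822

130.98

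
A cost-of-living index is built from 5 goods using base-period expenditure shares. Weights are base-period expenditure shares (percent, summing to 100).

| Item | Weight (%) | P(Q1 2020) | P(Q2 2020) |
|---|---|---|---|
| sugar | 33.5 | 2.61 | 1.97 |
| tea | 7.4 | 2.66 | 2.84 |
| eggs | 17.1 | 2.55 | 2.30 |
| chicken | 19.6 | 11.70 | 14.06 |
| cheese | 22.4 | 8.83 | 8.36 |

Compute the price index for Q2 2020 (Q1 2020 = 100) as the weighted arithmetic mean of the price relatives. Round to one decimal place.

93.4

sugar: 33.5 × (1.97/2.61) = 33.5 × 0.754789 = 25.2854
tea: 7.4 × (2.84/2.66) = 7.4 × 1.067669 = 7.9008
eggs: 17.1 × (2.30/2.55) = 17.1 × 0.901961 = 15.4235
chicken: 19.6 × (14.06/11.70) = 19.6 × 1.201709 = 23.5535
cheese: 22.4 × (8.36/8.83) = 22.4 × 0.946772 = 21.2077
Index = Σ wᵢ·(p₁ᵢ/p₀ᵢ) = 25.2854 + 7.9008 + 15.4235 + 23.5535 + 21.2077 = 93.3709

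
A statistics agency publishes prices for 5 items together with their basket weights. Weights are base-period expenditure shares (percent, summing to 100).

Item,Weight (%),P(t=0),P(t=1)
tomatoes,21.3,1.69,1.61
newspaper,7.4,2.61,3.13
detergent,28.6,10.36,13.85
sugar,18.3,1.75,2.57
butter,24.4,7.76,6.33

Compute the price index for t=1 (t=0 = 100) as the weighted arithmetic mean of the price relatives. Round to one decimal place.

114.2

tomatoes: 21.3 × (1.61/1.69) = 21.3 × 0.952663 = 20.2917
newspaper: 7.4 × (3.13/2.61) = 7.4 × 1.199234 = 8.8743
detergent: 28.6 × (13.85/10.36) = 28.6 × 1.336873 = 38.2346
sugar: 18.3 × (2.57/1.75) = 18.3 × 1.468571 = 26.8749
butter: 24.4 × (6.33/7.76) = 24.4 × 0.815722 = 19.9036
Index = Σ wᵢ·(p₁ᵢ/p₀ᵢ) = 20.2917 + 8.8743 + 38.2346 + 26.8749 + 19.9036 = 114.1791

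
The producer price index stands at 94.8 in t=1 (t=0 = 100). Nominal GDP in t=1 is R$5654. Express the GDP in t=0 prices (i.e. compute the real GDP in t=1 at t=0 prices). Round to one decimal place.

Real = Nominal ÷ (Index/100) = 5654 ÷ (94.8/100)
     = 5654 ÷ 0.948 = 5964.1350

5964.1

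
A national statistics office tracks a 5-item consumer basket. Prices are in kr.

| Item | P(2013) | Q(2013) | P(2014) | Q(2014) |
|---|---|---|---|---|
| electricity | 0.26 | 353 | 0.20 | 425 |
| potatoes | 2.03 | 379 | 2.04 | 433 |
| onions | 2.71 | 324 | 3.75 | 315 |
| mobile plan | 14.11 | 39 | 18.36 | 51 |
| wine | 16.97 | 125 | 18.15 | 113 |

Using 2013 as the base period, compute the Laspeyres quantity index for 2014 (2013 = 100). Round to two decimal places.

Laspeyres quantity index uses base-period prices as weights.
ΣP(2013)·Q(2014) = 0.26×425 + 2.03×433 + 2.71×315 + 14.11×51 + 16.97×113 = 110.5 + 878.99 + 853.65 + 719.61 + 1917.61 = 4480.36
ΣP(2013)·Q(2013) = 0.26×353 + 2.03×379 + 2.71×324 + 14.11×39 + 16.97×125 = 91.78 + 769.37 + 878.04 + 550.29 + 2121.25 = 4410.73
Index = 4480.36 / 4410.73 × 100 = 101.5787

101.58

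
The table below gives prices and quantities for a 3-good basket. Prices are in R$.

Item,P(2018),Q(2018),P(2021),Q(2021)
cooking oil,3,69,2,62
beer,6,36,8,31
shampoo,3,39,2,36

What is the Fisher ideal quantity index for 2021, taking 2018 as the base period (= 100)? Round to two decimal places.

88.49

Laspeyres component (base-period weights):
ΣP(2018)Q(2021) = 3×62 + 6×31 + 3×36 = 186 + 186 + 108 = 480
ΣP(2018)Q(2018) = 3×69 + 6×36 + 3×39 = 207 + 216 + 117 = 540
L = 480 / 540 × 100 = 88.8889
Paasche component (current-period weights):
ΣP(2021)Q(2021) = 2×62 + 8×31 + 2×36 = 124 + 248 + 72 = 444
ΣP(2021)Q(2018) = 2×69 + 8×36 + 2×39 = 138 + 288 + 78 = 504
P = 444 / 504 × 100 = 88.0952
Fisher = √(L × P) = √(88.8889 × 88.0952) = 88.4912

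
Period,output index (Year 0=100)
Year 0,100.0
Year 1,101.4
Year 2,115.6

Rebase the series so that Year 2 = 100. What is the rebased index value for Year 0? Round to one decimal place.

Rebased(Year 0) = 100.0 / 115.6 × 100 = 86.5052

86.5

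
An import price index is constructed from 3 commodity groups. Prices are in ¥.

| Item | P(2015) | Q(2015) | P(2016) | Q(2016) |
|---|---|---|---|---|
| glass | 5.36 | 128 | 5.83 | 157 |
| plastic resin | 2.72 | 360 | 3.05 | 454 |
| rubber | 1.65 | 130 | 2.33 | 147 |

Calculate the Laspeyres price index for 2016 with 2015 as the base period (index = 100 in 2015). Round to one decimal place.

114.2

Laspeyres price index uses base-period quantities as weights.
ΣP(2016)·Q(2015) = 5.83×128 + 3.05×360 + 2.33×130 = 746.24 + 1098 + 302.9 = 2147.14
ΣP(2015)·Q(2015) = 5.36×128 + 2.72×360 + 1.65×130 = 686.08 + 979.2 + 214.5 = 1879.78
Index = 2147.14 / 1879.78 × 100 = 114.2229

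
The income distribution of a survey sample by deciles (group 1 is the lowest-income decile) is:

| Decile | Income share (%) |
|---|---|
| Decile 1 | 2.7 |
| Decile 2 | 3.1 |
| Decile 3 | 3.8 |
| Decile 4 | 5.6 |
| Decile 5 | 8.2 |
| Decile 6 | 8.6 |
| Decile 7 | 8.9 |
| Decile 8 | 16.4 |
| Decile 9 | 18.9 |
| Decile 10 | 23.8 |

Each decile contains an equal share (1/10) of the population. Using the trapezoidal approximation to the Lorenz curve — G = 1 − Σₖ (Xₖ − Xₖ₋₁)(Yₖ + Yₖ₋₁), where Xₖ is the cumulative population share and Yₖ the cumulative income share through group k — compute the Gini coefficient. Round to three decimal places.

Cumulative income shares Yₖ: 0.0270, 0.0580, 0.0960, 0.1520, 0.2340, 0.3200, 0.4090, 0.5730, 0.7620, 1.0000
Σ (Xₖ−Xₖ₋₁)(Yₖ+Yₖ₋₁) = (1/10)(0.0270+0.0000) + (1/10)(0.0580+0.0270) + (1/10)(0.0960+0.0580) + (1/10)(0.1520+0.0960) + (1/10)(0.2340+0.1520) + (1/10)(0.3200+0.2340) + (1/10)(0.4090+0.3200) + (1/10)(0.5730+0.4090) + (1/10)(0.7620+0.5730) + (1/10)(1.0000+0.7620)
  = 0.0027 + 0.0085 + 0.0154 + 0.0248 + 0.0386 + 0.0554 + 0.0729 + 0.0982 + 0.1335 + 0.1762 = 0.6262
G = 1 − 0.6262 = 0.3738

0.374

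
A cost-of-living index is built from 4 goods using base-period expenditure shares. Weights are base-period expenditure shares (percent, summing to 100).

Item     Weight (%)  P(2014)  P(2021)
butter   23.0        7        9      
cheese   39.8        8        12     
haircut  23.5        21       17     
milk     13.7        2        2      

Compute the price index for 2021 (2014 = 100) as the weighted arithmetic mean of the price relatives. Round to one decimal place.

butter: 23.0 × (9/7) = 23.0 × 1.285714 = 29.5714
cheese: 39.8 × (12/8) = 39.8 × 1.500000 = 59.7000
haircut: 23.5 × (17/21) = 23.5 × 0.809524 = 19.0238
milk: 13.7 × (2/2) = 13.7 × 1.000000 = 13.7000
Index = Σ wᵢ·(p₁ᵢ/p₀ᵢ) = 29.5714 + 59.7000 + 19.0238 + 13.7000 = 121.9952

122.0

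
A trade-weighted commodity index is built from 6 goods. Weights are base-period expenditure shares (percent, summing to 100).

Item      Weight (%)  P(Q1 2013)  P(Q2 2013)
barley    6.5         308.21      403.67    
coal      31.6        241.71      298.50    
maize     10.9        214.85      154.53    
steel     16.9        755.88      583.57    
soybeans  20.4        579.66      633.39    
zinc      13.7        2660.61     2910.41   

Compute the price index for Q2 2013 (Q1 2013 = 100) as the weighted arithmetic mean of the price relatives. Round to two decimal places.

105.70

barley: 6.5 × (403.67/308.21) = 6.5 × 1.309724 = 8.5132
coal: 31.6 × (298.50/241.71) = 31.6 × 1.234951 = 39.0245
maize: 10.9 × (154.53/214.85) = 10.9 × 0.719246 = 7.8398
steel: 16.9 × (583.57/755.88) = 16.9 × 0.772041 = 13.0475
soybeans: 20.4 × (633.39/579.66) = 20.4 × 1.092692 = 22.2909
zinc: 13.7 × (2910.41/2660.61) = 13.7 × 1.093888 = 14.9863
Index = Σ wᵢ·(p₁ᵢ/p₀ᵢ) = 8.5132 + 39.0245 + 7.8398 + 13.0475 + 22.2909 + 14.9863 = 105.7021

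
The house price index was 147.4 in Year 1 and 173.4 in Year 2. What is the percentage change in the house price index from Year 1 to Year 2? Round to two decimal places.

Change = (173.4 − 147.4) / 147.4 × 100
       = 26.0 / 147.4 × 100 = 17.6391%

17.64%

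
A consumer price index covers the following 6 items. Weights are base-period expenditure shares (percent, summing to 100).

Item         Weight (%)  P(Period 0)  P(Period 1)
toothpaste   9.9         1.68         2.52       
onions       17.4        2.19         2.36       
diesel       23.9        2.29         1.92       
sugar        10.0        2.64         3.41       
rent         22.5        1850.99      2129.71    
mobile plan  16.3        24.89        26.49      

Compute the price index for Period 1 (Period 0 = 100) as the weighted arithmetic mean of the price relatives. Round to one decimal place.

109.8

toothpaste: 9.9 × (2.52/1.68) = 9.9 × 1.500000 = 14.8500
onions: 17.4 × (2.36/2.19) = 17.4 × 1.077626 = 18.7507
diesel: 23.9 × (1.92/2.29) = 23.9 × 0.838428 = 20.0384
sugar: 10.0 × (3.41/2.64) = 10.0 × 1.291667 = 12.9167
rent: 22.5 × (2129.71/1850.99) = 22.5 × 1.150579 = 25.8880
mobile plan: 16.3 × (26.49/24.89) = 16.3 × 1.064283 = 17.3478
Index = Σ wᵢ·(p₁ᵢ/p₀ᵢ) = 14.8500 + 18.7507 + 20.0384 + 12.9167 + 25.8880 + 17.3478 = 109.7916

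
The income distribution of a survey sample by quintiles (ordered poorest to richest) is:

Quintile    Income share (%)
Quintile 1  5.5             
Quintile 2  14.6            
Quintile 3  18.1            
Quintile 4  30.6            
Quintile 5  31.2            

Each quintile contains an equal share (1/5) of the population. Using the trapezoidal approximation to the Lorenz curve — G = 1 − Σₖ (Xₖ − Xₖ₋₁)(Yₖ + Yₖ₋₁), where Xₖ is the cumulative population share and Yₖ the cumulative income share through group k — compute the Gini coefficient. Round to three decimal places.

0.270

Cumulative income shares Yₖ: 0.0550, 0.2010, 0.3820, 0.6880, 1.0000
Σ (Xₖ−Xₖ₋₁)(Yₖ+Yₖ₋₁) = (1/5)(0.0550+0.0000) + (1/5)(0.2010+0.0550) + (1/5)(0.3820+0.2010) + (1/5)(0.6880+0.3820) + (1/5)(1.0000+0.6880)
  = 0.0110 + 0.0512 + 0.1166 + 0.2140 + 0.3376 = 0.7304
G = 1 − 0.7304 = 0.2696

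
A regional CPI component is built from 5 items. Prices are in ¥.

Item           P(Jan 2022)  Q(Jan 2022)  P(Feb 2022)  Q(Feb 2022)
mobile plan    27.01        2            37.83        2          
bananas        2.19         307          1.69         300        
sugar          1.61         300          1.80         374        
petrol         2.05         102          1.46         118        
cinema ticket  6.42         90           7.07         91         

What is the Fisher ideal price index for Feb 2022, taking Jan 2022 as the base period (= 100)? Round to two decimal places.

96.50

Laspeyres component (base-period weights):
ΣP(Feb 2022)Q(Jan 2022) = 37.83×2 + 1.69×307 + 1.80×300 + 1.46×102 + 7.07×90 = 75.66 + 518.83 + 540 + 148.92 + 636.3 = 1919.71
ΣP(Jan 2022)Q(Jan 2022) = 27.01×2 + 2.19×307 + 1.61×300 + 2.05×102 + 6.42×90 = 54.02 + 672.33 + 483 + 209.1 + 577.8 = 1996.25
L = 1919.71 / 1996.25 × 100 = 96.1658
Paasche component (current-period weights):
ΣP(Feb 2022)Q(Feb 2022) = 37.83×2 + 1.69×300 + 1.80×374 + 1.46×118 + 7.07×91 = 75.66 + 507 + 673.2 + 172.28 + 643.37 = 2071.51
ΣP(Jan 2022)Q(Feb 2022) = 27.01×2 + 2.19×300 + 1.61×374 + 2.05×118 + 6.42×91 = 54.02 + 657 + 602.14 + 241.9 + 584.22 = 2139.28
P = 2071.51 / 2139.28 × 100 = 96.8321
Fisher = √(L × P) = √(96.1658 × 96.8321) = 96.4984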